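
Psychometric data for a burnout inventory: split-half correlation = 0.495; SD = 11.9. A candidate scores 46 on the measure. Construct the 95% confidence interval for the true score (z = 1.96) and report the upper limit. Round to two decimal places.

59.56

Full-length reliability (Spearman-Brown) = 2(0.495)/(1+0.495) ≃ 0.662
SEM = 11.900 * √(1 − 0.662) = 11.900 * √0.338 ≃ 11.900 * 0.581 ≃ 6.916
Margin = 1.96 * 6.916 ≃ 13.556
Upper limit = 46 + 13.556 ≃ 59.556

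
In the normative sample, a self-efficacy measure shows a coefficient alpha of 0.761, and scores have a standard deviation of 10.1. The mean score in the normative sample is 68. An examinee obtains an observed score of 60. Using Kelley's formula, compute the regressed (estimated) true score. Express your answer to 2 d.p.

Estimated true score = 0.761×60 + (1 − 0.761)×68 ≃ 61.912

61.91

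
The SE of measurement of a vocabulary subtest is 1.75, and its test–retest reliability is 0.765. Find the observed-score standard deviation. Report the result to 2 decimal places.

3.61

SD = SEM / √(1 − r) = 1.75 / √0.235 ≈ 1.75 / 0.485 ≈ 3.610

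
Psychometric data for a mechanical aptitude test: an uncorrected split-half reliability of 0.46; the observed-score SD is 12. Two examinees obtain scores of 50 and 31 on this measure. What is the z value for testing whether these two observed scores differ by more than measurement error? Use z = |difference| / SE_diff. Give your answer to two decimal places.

1.84

r_full = 2·0.46 / (1 + 0.46) ≈ 0.6301
The standard error of measurement is 12.0000*√(1 − 0.6301) ≈ 12.0000*0.6082 ≈ 7.2980.
SE_diff = √2 * SEM ≈ 10.3209
z = 19 / 10.3209 ≈ 1.8409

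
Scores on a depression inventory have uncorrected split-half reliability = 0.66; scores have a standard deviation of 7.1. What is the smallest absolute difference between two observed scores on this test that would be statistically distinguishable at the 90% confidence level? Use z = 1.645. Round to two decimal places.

Spearman-Brown: r = 2(0.66) / (1 + 0.66) = 1.320 / 1.660 ≈ 0.795
The standard error of measurement is 7.100*√(1 − 0.795) ≈ 7.100*0.453 ≈ 3.213.
SE_diff = √2 * SEM ≈ 4.544
Minimum reliable difference = 1.645 * SE_diff ≈ 1.645 * 4.544 ≈ 7.475

7.48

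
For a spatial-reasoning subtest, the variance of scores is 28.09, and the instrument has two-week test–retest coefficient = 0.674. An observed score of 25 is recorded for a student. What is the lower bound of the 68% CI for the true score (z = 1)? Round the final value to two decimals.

21.97

SD = √28.09 ≈ 5.300
The standard error of measurement is 5.300*√(1 − 0.674) ≈ 5.300*0.571 ≈ 3.026.
Margin = 1 * 3.026 ≈ 3.026
Lower limit = 25 − 3.026 ≈ 21.974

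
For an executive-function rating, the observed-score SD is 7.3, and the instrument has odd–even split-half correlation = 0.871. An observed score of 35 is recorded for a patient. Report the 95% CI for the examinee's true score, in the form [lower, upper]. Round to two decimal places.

r_full = 2·0.871 / (1 + 0.871) ≈ 0.931
SEM = 7.300*√(1 − 0.931) ≈ 1.917
Half-width = 1.96*1.917 ≈ 3.757
Interval: (31.243, 38.757)

[31.24, 38.76]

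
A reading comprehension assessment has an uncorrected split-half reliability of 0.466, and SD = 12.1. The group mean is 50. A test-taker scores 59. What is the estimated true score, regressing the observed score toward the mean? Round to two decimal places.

55.72

Full-length reliability (Spearman-Brown) = 2(0.466)/(1+0.466) ≈ 0.636
T̂ = 0.636(59) + 0.364(50) ≈ 55.722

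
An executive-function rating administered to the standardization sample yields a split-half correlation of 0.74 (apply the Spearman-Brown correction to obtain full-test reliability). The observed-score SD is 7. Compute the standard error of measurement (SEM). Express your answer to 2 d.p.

2.71

Full-length reliability (Spearman-Brown) = 2(0.74)/(1+0.74) ≈ 0.8506
SEM = 7.0000*√(1 − 0.8506) ≈ 2.7059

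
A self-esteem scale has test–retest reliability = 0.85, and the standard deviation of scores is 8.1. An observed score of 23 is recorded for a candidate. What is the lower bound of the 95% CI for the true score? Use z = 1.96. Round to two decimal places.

16.85

SEM = 8.10000 * √(1 − 0.85000) = 8.10000 * √0.15000 ≈ 8.10000 * 0.38730 ≈ 3.13712
Margin = 1.96 * 3.13712 ≈ 6.14875
Lower limit = 23 − 6.14875 ≈ 16.85125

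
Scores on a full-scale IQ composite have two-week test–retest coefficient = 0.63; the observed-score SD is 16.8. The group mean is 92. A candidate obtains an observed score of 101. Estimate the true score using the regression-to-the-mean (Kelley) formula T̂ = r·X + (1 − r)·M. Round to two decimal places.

T̂ = 0.6300(101) + 0.3700(92) ≃ 97.6700

97.67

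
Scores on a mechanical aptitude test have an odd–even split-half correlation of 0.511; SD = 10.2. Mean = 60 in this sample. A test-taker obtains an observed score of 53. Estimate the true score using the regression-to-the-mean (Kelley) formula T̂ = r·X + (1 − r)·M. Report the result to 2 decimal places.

Full-length reliability (Spearman-Brown) = 2(0.511)/(1+0.511) ≈ 0.676
Estimated true score = 0.676*53 + (1 − 0.676)*60 ≈ 55.265

55.27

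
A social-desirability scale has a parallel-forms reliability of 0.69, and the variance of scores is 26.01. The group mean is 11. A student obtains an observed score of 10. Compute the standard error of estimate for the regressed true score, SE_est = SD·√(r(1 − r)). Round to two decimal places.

σ = 26.01^(1/2) = 5.1000
SE_est = SD × √(r(1 − r)) = 5.1000 × √0.2139 ≈ 5.1000 × 0.4625 ≈ 2.3587

2.36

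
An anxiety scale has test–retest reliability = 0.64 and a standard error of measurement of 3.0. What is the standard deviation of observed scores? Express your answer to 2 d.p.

5.00

SD = SEM / √(1 − r) = 3.0 / √0.360 ≈ 3.0 / 0.600 ≈ 5.000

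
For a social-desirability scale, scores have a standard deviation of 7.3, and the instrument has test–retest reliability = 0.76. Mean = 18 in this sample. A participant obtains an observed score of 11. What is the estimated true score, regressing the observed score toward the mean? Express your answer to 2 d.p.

12.68

T̂ = r·X + (1 − r)·M = 0.7600*11 + 0.2400*18 = 8.3600 + 4.3200 ≈ 12.6800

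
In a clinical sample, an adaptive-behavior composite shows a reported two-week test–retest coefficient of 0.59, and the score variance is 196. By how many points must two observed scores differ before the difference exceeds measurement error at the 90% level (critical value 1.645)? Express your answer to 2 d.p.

20.85

σ = 196^(1/2) = 14.00000
SEM = 14.00000·√(1 − 0.59000) ≈ 8.96437
SE_diff = √2 · SEM ≈ 12.67754
Minimum reliable difference = 1.645 · SE_diff ≈ 1.645 · 12.67754 ≈ 20.85455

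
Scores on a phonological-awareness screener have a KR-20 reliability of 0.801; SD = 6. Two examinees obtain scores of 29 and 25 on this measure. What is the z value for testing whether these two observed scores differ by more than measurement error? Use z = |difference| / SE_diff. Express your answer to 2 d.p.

The standard error of measurement is 6.0000·√(1 − 0.8010) ≈ 6.0000·0.4461 ≈ 2.6766.
SE_diff = SEM · √2 ≈ 2.6766 · 1.4142 ≈ 3.7852
z = 4 / 3.7852 ≈ 1.0567

1.06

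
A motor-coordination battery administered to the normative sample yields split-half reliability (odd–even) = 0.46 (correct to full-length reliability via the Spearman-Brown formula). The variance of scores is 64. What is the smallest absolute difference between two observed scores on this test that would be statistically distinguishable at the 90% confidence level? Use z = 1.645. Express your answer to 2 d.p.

σ = 64^(1/2) = 8.0000
r_full = 2·0.46 / (1 + 0.46) ≃ 0.6301
SEM = 8.0000*√(1 − 0.6301) ≃ 4.8653
SE_diff = √2 * SEM ≃ 6.8806
Smallest detectable difference = 1.645*6.8806 ≃ 11.3186

11.32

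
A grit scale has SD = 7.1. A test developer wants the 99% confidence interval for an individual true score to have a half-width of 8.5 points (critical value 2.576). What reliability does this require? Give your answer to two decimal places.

Required SEM = 8.5 / 2.576 ≈ 3.2997
r = 1 − (SEM / SD)² = 1 − (3.2997 / 7.1)² ≈ 1 − 0.2160 ≈ 0.7840

0.78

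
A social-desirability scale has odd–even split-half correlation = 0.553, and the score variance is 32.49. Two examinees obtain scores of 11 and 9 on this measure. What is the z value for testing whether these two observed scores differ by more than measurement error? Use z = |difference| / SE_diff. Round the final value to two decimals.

σ = 32.49^(1/2) = 5.70000
Full-length reliability (Spearman-Brown) = 2(0.553)/(1+0.553) ≈ 0.71217
SEM = 5.70000 * √(1 − 0.71217) = 5.70000 * √0.28783 ≈ 5.70000 * 0.53650 ≈ 3.05804
SE_diff = √2 * SEM ≈ 4.32472
z = 2 / 4.32472 ≈ 0.46246

0.46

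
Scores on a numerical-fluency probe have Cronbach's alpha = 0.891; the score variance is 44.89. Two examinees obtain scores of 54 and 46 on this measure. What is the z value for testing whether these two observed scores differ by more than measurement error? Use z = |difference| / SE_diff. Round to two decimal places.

2.56

SD = √44.89 ≈ 6.700
SEM = 6.700 × √(1 − 0.891) = 6.700 × √0.109 ≈ 6.700 × 0.330 ≈ 2.212
Standard error of the difference = 2.212·√2 ≈ 3.128
z = |54 − 46| / 3.128 = 8 / 3.128 ≈ 2.557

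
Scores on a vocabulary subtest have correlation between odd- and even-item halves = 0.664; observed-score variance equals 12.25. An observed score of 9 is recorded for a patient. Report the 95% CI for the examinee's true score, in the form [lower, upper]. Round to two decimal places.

[5.92, 12.08]

SD = √12.25 = 3.5000
Full-length reliability (Spearman-Brown) = 2(0.664)/(1+0.664) ≈ 0.7981
The standard error of measurement is 3.5000·√(1 − 0.7981) ≈ 3.5000·0.4494 ≈ 1.5728.
Margin = 1.96 · 1.5728 ≈ 3.0826
95% CI: 9 ± 3.0826 = [5.9174, 12.0826]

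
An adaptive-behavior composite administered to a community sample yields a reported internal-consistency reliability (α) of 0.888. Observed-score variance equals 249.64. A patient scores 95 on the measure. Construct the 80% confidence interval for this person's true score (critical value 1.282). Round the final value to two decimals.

[88.22, 101.78]

SD = √249.64 = 15.8000
SEM = 15.8000 · √(1 − 0.8880) = 15.8000 · √0.1120 ≈ 15.8000 · 0.3347 ≈ 5.2877
1.282 · SEM ≈ 6.7788
CI = 95 ± 6.7788 → [88.2212, 101.7788]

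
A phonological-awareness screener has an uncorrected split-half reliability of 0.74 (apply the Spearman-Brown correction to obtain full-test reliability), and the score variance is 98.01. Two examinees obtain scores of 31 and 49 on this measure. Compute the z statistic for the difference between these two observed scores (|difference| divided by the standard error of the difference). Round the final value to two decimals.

SD = √98.01 ≈ 9.900
Spearman-Brown: r = 2(0.74) / (1 + 0.74) = 1.480 / 1.740 ≈ 0.851
SEM = 9.900 * √(1 − 0.851) = 9.900 * √0.149 ≈ 9.900 * 0.387 ≈ 3.827
SE_diff = √2 * SEM ≈ 5.412
z = |31 − 49| / 5.412 = 18 / 5.412 ≈ 3.326

3.33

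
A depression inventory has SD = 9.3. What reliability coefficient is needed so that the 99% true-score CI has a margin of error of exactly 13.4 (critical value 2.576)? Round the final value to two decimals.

0.69

Required SEM = 13.4 / 2.576 ≈ 5.20186
r = 1 − (SEM / SD)² = 1 − (5.20186 / 9.3)² ≈ 1 − 0.31286 ≈ 0.68714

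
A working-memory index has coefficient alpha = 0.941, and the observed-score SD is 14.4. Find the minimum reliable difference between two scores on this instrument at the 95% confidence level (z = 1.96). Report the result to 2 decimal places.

9.70

The standard error of measurement is 14.40000×√(1 − 0.94100) ≈ 14.40000×0.24290 ≈ 3.49775.
SE_diff = SEM × √2 ≈ 3.49775 × 1.41421 ≈ 4.94656
Minimum reliable difference = 1.96 × SE_diff ≈ 1.96 × 4.94656 ≈ 9.69526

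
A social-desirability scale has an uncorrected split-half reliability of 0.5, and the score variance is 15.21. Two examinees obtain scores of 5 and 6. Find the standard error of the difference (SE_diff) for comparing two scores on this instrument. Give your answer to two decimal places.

SD = √15.21 ≈ 3.9000
Spearman-Brown: r = 2(0.5) / (1 + 0.5) = 1.0000 / 1.5000 ≈ 0.6667
The standard error of measurement is 3.9000×√(1 − 0.6667) ≈ 3.9000×0.5774 ≈ 2.2517.
SE_diff = √2 × SEM ≈ 3.1843

3.18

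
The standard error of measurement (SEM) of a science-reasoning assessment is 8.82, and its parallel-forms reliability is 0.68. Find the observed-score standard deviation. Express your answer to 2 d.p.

15.59

σ = SEM·(1 − r)^(−1/2) ≈ 8.82×1.768 ≈ 15.592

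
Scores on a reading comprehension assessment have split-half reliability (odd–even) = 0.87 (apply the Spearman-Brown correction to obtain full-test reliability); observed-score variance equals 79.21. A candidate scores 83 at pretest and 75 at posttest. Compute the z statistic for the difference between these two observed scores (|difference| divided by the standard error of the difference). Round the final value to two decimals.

σ = 79.21^(1/2) = 8.9000
Spearman-Brown: r = 2(0.87) / (1 + 0.87) = 1.7400 / 1.8700 ≈ 0.9305
The standard error of measurement is 8.9000*√(1 − 0.9305) ≈ 8.9000*0.2637 ≈ 2.3466.
SE_diff = √2 * SEM ≈ 3.3186
z = 8 / 3.3186 ≈ 2.4106

2.41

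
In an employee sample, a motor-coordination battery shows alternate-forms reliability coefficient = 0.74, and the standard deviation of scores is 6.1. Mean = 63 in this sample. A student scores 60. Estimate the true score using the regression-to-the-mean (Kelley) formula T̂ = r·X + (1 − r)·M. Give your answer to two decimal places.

Estimated true score = 0.740·60 + (1 − 0.740)·63 ≈ 60.780

60.78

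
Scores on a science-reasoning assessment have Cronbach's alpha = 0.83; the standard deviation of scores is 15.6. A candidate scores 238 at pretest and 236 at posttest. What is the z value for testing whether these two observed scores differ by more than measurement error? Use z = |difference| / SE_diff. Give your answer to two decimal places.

SEM = 15.60000 * √(1 − 0.83000) = 15.60000 * √0.17000 ≃ 15.60000 * 0.41231 ≃ 6.43204
SE_diff = √2 * SEM ≃ 9.09628
z = |238 − 236| / 9.09628 = 2 / 9.09628 ≃ 0.21987

0.22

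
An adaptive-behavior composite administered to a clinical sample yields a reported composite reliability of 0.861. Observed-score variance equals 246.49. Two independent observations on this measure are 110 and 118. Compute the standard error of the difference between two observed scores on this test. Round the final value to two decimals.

8.28

σ = 246.49^(1/2) = 15.700
SEM = 15.700*√(1 − 0.861) ≈ 5.853
SE_diff = √2 * SEM ≈ 8.278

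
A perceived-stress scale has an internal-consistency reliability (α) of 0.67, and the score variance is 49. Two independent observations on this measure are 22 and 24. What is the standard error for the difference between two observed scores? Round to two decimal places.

5.69

SD = √49 = 7.0000
SEM = 7.0000 × √(1 − 0.6700) = 7.0000 × √0.3300 ≈ 7.0000 × 0.5745 ≈ 4.0212
SE_diff = SEM × √2 ≈ 4.0212 × 1.4142 ≈ 5.6868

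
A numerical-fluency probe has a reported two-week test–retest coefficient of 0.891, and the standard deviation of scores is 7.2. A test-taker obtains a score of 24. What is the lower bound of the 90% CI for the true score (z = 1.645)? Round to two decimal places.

SEM = 7.2000*√(1 − 0.8910) ≈ 2.3771
1.645 * SEM ≈ 3.9103
Lower limit = 24 − 3.9103 ≈ 20.0897

20.09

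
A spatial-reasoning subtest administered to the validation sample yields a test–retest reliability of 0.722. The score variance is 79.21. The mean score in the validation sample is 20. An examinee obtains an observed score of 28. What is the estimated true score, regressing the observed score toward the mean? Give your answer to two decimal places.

T̂ = 0.72200(28) + 0.27800(20) ≃ 25.77600

25.78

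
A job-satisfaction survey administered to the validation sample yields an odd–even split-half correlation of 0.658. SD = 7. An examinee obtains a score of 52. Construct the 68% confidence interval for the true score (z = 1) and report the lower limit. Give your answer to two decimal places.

r_full = 2·0.658 / (1 + 0.658) ≈ 0.7937
SEM = 7.0000 · √(1 − 0.7937) = 7.0000 · √0.2063 ≈ 7.0000 · 0.4542 ≈ 3.1792
Half-width = 1·3.1792 ≈ 3.1792
Lower limit = 52 − 3.1792 ≈ 48.8208

48.82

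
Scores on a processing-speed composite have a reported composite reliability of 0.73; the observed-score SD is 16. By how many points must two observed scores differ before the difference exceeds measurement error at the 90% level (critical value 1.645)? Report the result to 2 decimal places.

19.34

SEM = 16.00000 × √(1 − 0.73000) = 16.00000 × √0.27000 ≈ 16.00000 × 0.51962 ≈ 8.31384
SE_diff = SEM × √2 ≈ 8.31384 × 1.41421 ≈ 11.75755
Smallest detectable difference = 1.645×11.75755 ≈ 19.34117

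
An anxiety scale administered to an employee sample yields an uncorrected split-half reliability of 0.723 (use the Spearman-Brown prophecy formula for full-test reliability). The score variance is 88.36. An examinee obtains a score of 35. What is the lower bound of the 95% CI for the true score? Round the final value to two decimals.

SD = √88.36 ≈ 9.4000
Spearman-Brown: r = 2(0.723) / (1 + 0.723) = 1.4460 / 1.7230 ≈ 0.8392
The standard error of measurement is 9.4000×√(1 − 0.8392) ≈ 9.4000×0.4010 ≈ 3.7690.
Half-width = 1.96×3.7690 ≈ 7.3872
Lower limit = 35 − 7.3872 ≈ 27.6128

27.61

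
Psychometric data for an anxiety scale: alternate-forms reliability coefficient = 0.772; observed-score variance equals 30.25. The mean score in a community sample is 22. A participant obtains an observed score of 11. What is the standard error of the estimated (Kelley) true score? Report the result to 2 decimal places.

2.31

σ = 30.25^(1/2) = 5.50000
SE_est = SD × √(r(1 − r)) = 5.50000 × √0.17602 ≈ 5.50000 × 0.41954 ≈ 2.30748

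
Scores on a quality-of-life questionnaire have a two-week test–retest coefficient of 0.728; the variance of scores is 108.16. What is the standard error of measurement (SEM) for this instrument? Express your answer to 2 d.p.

5.42

SD = √108.16 = 10.4000
The standard error of measurement is 10.4000·√(1 − 0.7280) ≈ 10.4000·0.5215 ≈ 5.4240.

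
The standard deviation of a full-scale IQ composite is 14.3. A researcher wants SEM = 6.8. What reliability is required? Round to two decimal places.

0.77

r = 1 − (SEM / SD)² = 1 − (6.800 / 14.3)² ≈ 1 − 0.226 ≈ 0.774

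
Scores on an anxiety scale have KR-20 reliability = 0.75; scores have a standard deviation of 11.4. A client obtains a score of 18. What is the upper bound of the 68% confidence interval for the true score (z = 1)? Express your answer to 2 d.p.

23.70

The standard error of measurement is 11.4000×√(1 − 0.7500) ≃ 11.4000×0.5000 ≃ 5.7000.
Margin = 1 × 5.7000 ≃ 5.7000
Upper limit = 18 + 5.7000 ≃ 23.7000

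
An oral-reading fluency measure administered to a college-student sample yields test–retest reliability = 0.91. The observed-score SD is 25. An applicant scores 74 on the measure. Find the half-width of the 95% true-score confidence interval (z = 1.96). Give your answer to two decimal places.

14.70

SEM = 25.0000 × √(1 − 0.9100) = 25.0000 × √0.0900 ≈ 25.0000 × 0.3000 ≈ 7.5000
1.96 × SEM ≈ 14.7000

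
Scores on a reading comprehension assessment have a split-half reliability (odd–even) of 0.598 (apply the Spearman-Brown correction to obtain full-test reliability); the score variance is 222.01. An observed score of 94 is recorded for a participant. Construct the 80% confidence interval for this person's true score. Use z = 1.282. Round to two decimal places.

[84.42, 103.58]

σ = 222.01^(1/2) = 14.900
Spearman-Brown: r = 2(0.598) / (1 + 0.598) = 1.196 / 1.598 ≈ 0.748
The standard error of measurement is 14.900*√(1 − 0.748) ≈ 14.900*0.502 ≈ 7.473.
Half-width = 1.282*7.473 ≈ 9.581
CI = 94 ± 9.581 → [84.419, 103.581]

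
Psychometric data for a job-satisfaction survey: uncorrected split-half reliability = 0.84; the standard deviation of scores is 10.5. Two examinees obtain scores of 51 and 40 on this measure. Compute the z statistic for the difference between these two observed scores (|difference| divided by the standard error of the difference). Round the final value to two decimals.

Spearman-Brown: r = 2(0.84) / (1 + 0.84) = 1.6800 / 1.8400 ≃ 0.9130
The standard error of measurement is 10.5000×√(1 − 0.9130) ≃ 10.5000×0.2949 ≃ 3.0963.
Standard error of the difference = 3.0963·√2 ≃ 4.3788
z = 11 / 4.3788 ≃ 2.5121

2.51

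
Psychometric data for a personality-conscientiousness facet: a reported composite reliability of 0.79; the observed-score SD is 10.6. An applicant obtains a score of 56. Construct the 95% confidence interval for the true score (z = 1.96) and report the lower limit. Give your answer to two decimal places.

46.48

The standard error of measurement is 10.6000*√(1 − 0.7900) ≈ 10.6000*0.4583 ≈ 4.8575.
1.96 * SEM ≈ 9.5208
Lower bound: 56 − 9.5208 = 46.4792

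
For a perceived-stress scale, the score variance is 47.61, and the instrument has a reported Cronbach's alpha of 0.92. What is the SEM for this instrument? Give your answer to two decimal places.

1.95

SD = √47.61 = 6.900
SEM = 6.900 × √(1 − 0.920) = 6.900 × √0.080 ≈ 6.900 × 0.283 ≈ 1.952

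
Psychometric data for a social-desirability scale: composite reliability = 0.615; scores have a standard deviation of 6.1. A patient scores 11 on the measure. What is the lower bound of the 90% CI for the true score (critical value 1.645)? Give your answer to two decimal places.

SEM = 6.10000×√(1 − 0.61500) ≈ 3.78495
Half-width = 1.645×3.78495 ≈ 6.22624
Lower limit = 11 − 6.22624 ≈ 4.77376

4.77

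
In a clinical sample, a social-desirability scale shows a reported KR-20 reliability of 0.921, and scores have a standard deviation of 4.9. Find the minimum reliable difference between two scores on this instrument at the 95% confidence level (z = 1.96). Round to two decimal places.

3.82

SEM = 4.9000·√(1 − 0.9210) ≃ 1.3772
Standard error of the difference = 1.3772·√2 ≃ 1.9477
Smallest detectable difference = 1.96·1.9477 ≃ 3.8175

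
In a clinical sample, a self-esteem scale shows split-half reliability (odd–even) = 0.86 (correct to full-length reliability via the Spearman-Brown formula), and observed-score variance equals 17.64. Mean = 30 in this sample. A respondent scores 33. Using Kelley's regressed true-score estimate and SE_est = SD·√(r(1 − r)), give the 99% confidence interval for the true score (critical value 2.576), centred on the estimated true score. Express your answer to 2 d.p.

[29.92, 35.63]

SD = √17.64 = 4.2000
Full-length reliability (Spearman-Brown) = 2(0.86)/(1+0.86) ≈ 0.9247
T̂ = r·X + (1 − r)·M = 0.9247·33 + 0.0753·30 ≈ 30.5161 + 2.2581 ≈ 32.7742
SE_est = SD · √(r(1 − r)) = 4.2000 · √0.0696 ≈ 4.2000 · 0.2638 ≈ 1.1081
99% CI: 32.7742 ± 2.8544 ≈ (29.9198, 35.6286)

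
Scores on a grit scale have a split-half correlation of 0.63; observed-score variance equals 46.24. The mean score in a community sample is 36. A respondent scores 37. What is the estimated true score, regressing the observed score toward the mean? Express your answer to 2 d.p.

Spearman-Brown: r = 2(0.63) / (1 + 0.63) = 1.2600 / 1.6300 ≈ 0.7730
T̂ = 0.7730(37) + 0.2270(36) ≈ 36.7730

36.77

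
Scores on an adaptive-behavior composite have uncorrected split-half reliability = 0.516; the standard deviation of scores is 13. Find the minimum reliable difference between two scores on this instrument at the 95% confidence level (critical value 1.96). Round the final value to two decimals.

20.36

Full-length reliability (Spearman-Brown) = 2(0.516)/(1+0.516) ≈ 0.681
The standard error of measurement is 13.000·√(1 − 0.681) ≈ 13.000·0.565 ≈ 7.345.
Standard error of the difference = 7.345·√2 ≈ 10.388
Minimum reliable difference = 1.96 · SE_diff ≈ 1.96 · 10.388 ≈ 20.360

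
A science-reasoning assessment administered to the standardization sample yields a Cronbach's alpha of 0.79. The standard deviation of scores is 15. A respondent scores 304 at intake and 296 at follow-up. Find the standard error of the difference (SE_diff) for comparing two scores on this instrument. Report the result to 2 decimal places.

9.72

SEM = 15.0000 × √(1 − 0.7900) = 15.0000 × √0.2100 ≈ 15.0000 × 0.4583 ≈ 6.8739
SE_diff = SEM × √2 ≈ 6.8739 × 1.4142 ≈ 9.7211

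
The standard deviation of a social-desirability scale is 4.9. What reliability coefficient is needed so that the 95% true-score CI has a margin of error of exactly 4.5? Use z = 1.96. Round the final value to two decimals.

Required SEM = 4.5 / 1.96 ≈ 2.2959
r = 1 − (2.2959/4.9)² ≈ 1 − 0.2195 ≈ 0.7805

0.78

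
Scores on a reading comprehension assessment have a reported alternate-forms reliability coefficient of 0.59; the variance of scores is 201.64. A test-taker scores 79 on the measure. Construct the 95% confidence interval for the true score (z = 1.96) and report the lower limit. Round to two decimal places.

σ = 201.64^(1/2) = 14.2000
SEM = 14.2000 · √(1 − 0.5900) = 14.2000 · √0.4100 ≃ 14.2000 · 0.6403 ≃ 9.0924
Half-width = 1.96·9.0924 ≃ 17.8212
Lower limit = 79 − 17.8212 ≃ 61.1788

61.18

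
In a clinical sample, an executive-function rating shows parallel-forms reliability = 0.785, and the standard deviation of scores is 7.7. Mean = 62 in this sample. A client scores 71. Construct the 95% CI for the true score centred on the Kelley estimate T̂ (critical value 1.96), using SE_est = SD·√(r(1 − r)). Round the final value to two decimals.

T̂ = 0.78500(71) + 0.21500(62) ≈ 69.06500
SE_est = SD * √(r(1 − r)) = 7.70000 * √0.16877 ≈ 7.70000 * 0.41082 ≈ 3.16333
CI = 69.06500 ± 1.96 * 3.16333 → [62.86487, 75.26513]

[62.86, 75.27]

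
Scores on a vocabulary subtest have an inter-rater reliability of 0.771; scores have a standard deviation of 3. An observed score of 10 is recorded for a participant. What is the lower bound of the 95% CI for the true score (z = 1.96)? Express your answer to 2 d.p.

SEM = 3.0000 * √(1 − 0.7710) = 3.0000 * √0.2290 ≈ 3.0000 * 0.4785 ≈ 1.4356
Half-width = 1.96*1.4356 ≈ 2.8138
Lower bound: 10 − 2.8138 = 7.1862

7.19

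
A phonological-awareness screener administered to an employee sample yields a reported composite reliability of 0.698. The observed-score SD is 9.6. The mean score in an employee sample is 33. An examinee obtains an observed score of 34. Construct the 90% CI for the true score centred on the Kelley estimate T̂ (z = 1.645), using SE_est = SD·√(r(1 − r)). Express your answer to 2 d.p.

[26.45, 40.95]

T̂ = r·X + (1 − r)·M = 0.6980*34 + 0.3020*33 = 23.7320 + 9.9660 ≈ 33.6980
SE_est = 9.6000*√(0.6980*0.3020) ≈ 4.4076
CI = 33.6980 ± 1.645 * 4.4076 → [26.4475, 40.9485]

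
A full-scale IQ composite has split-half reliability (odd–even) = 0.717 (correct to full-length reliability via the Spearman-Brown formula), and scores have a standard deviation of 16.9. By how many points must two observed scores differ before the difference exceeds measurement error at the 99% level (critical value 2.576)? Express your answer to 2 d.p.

r_full = 2·0.717 / (1 + 0.717) ≈ 0.835
SEM = 16.900 · √(1 − 0.835) = 16.900 · √0.165 ≈ 16.900 · 0.406 ≈ 6.861
Standard error of the difference = 6.861·√2 ≈ 9.703
Minimum reliable difference = 2.576 · SE_diff ≈ 2.576 · 9.703 ≈ 24.995

25.00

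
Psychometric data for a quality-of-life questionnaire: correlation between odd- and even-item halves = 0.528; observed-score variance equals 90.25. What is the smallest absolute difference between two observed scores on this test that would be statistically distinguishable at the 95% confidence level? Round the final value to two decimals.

SD = √90.25 ≈ 9.5000
Spearman-Brown: r = 2(0.528) / (1 + 0.528) = 1.0560 / 1.5280 ≈ 0.6911
SEM = 9.5000 * √(1 − 0.6911) = 9.5000 * √0.3089 ≈ 9.5000 * 0.5558 ≈ 5.2800
Standard error of the difference = 5.2800·√2 ≈ 7.4670
Minimum reliable difference = 1.96 * SE_diff ≈ 1.96 * 7.4670 ≈ 14.6354

14.64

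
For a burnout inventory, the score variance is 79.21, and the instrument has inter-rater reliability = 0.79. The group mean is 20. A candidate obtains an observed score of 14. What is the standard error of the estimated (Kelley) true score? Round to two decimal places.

SD = √79.21 ≈ 8.90000
SE_est = SD × √(r(1 − r)) = 8.90000 × √0.16590 ≈ 8.90000 × 0.40731 ≈ 3.62504

3.63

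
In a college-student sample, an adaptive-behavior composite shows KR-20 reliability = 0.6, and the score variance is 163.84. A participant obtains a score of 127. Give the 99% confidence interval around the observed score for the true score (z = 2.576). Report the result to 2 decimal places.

[106.15, 147.85]

SD = √163.84 ≈ 12.8000
SEM = 12.8000×√(1 − 0.6000) ≈ 8.0954
Margin = 2.576 × 8.0954 ≈ 20.8538
Interval: (106.1462, 147.8538)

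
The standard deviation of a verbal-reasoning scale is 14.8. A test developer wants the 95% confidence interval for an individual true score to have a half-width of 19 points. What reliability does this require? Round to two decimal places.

Required SEM = 19 / 1.96 ≈ 9.694
r = 1 − (SEM / SD)² = 1 − (9.694 / 14.8)² ≈ 1 − 0.429 ≈ 0.571

0.57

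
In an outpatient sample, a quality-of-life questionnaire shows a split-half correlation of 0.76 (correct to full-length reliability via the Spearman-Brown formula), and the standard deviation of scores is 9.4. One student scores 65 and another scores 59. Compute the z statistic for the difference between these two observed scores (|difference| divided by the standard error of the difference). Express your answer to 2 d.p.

Spearman-Brown: r = 2(0.76) / (1 + 0.76) = 1.520 / 1.760 ≃ 0.864
The standard error of measurement is 9.400*√(1 − 0.864) ≃ 9.400*0.369 ≃ 3.471.
Standard error of the difference = 3.471·√2 ≃ 4.909
z = 6 / 4.909 ≃ 1.222

1.22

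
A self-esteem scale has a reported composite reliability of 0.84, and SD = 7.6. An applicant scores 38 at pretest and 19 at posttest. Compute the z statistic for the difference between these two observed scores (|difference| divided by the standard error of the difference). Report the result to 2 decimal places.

The standard error of measurement is 7.6000×√(1 − 0.8400) ≈ 7.6000×0.4000 ≈ 3.0400.
SE_diff = SEM × √2 ≈ 3.0400 × 1.4142 ≈ 4.2992
z = |38 − 19| / 4.2992 = 19 / 4.2992 ≈ 4.4194

4.42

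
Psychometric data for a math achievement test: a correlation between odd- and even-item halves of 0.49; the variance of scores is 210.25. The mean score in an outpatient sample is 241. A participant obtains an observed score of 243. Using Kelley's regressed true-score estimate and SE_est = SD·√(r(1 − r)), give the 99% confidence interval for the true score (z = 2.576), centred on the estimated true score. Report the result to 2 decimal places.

SD = √210.25 ≃ 14.5000
r_full = 2·0.49 / (1 + 0.49) ≃ 0.6577
Estimated true score = 0.6577·243 + (1 − 0.6577)·241 ≃ 242.3154
SE_est = 14.5000·√(0.6577·0.3423) ≃ 6.8799
99% CI: 242.3154 ± 17.7225 ≃ (224.5929, 260.0380)

[224.59, 260.04]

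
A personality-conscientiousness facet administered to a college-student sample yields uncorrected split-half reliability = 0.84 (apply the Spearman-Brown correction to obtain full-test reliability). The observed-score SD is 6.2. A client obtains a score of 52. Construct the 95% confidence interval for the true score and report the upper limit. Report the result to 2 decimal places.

Spearman-Brown: r = 2(0.84) / (1 + 0.84) = 1.68000 / 1.84000 ≈ 0.91304
The standard error of measurement is 6.20000*√(1 − 0.91304) ≈ 6.20000*0.29488 ≈ 1.82828.
Margin = 1.96 * 1.82828 ≈ 3.58343
Upper limit = 52 + 3.58343 ≈ 55.58343

55.58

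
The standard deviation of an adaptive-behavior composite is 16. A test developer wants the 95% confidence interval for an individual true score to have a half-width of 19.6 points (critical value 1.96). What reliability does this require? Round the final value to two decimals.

SEM needed = half-width / z = 19.6/1.96 ≈ 10.0000
r = 1 − (SEM / SD)² = 1 − (10.0000 / 16)² ≈ 1 − 0.3906 ≈ 0.6094

0.61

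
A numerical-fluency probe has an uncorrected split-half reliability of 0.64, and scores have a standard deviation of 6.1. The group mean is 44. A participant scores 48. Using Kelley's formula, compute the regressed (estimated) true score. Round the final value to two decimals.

Spearman-Brown: r = 2(0.64) / (1 + 0.64) = 1.28000 / 1.64000 ≈ 0.78049
T̂ = 0.78049(48) + 0.21951(44) ≈ 47.12195

47.12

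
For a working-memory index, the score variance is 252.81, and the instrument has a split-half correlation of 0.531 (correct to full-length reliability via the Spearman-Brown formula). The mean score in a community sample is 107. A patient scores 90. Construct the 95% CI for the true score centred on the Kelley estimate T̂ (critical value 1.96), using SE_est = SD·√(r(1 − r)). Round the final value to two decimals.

SD = √252.81 = 15.9000
r_full = 2·0.531 / (1 + 0.531) ≃ 0.6937
T̂ = r·X + (1 − r)·M = 0.6937*90 + 0.3063*107 ≃ 62.4298 + 32.7779 ≃ 95.2077
SE_est = 15.9000*√(0.6937*0.3063) ≃ 7.3294
95% CI: 95.2077 ± 14.3657 ≃ (80.8420, 109.5734)

[80.84, 109.57]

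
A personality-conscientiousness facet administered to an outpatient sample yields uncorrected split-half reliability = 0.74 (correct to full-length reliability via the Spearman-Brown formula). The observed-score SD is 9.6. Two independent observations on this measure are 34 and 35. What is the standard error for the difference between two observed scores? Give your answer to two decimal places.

5.25

r_full = 2·0.74 / (1 + 0.74) ≃ 0.85057
SEM = 9.60000 · √(1 − 0.85057) = 9.60000 · √0.14943 ≃ 9.60000 · 0.38656 ≃ 3.71093
SE_diff = SEM · √2 ≃ 3.71093 · 1.41421 ≃ 5.24805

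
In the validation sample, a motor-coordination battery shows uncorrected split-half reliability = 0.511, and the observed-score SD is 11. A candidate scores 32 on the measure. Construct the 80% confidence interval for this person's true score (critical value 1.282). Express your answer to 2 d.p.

Spearman-Brown: r = 2(0.511) / (1 + 0.511) = 1.02200 / 1.51100 ≈ 0.67637
SEM = 11.00000 * √(1 − 0.67637) = 11.00000 * √0.32363 ≈ 11.00000 * 0.56888 ≈ 6.25770
Margin = 1.282 * 6.25770 ≈ 8.02237
Interval: (23.97763, 40.02237)

[23.98, 40.02]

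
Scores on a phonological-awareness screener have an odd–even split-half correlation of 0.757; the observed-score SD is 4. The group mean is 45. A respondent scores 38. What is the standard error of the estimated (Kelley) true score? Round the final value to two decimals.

Full-length reliability (Spearman-Brown) = 2(0.757)/(1+0.757) ≈ 0.862
SE_est = 4.000·√(0.862·0.138) ≈ 1.381

1.38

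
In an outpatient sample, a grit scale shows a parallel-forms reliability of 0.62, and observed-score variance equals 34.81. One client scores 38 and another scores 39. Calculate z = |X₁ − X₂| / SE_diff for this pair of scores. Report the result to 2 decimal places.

σ = 34.81^(1/2) = 5.900
SEM = 5.900·√(1 − 0.620) ≈ 3.637
Standard error of the difference = 3.637·√2 ≈ 5.144
z = 1 / 5.144 ≈ 0.194

0.19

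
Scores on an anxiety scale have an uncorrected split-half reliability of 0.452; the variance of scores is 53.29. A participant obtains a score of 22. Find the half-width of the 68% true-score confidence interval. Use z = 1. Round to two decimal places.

4.48

SD = √53.29 = 7.3000
r_full = 2·0.452 / (1 + 0.452) ≃ 0.6226
SEM = 7.3000 * √(1 − 0.6226) = 7.3000 * √0.3774 ≃ 7.3000 * 0.6143 ≃ 4.4847
1 * SEM ≃ 4.4847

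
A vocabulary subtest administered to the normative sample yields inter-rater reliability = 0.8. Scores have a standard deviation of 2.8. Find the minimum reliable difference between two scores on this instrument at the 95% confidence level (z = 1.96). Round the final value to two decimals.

SEM = 2.8000×√(1 − 0.8000) ≈ 1.2522
SE_diff = SEM × √2 ≈ 1.2522 × 1.4142 ≈ 1.7709
Smallest detectable difference = 1.96×1.7709 ≈ 3.4709

3.47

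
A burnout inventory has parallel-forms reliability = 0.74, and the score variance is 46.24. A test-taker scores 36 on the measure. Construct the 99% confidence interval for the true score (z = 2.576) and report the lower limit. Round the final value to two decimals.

27.07

σ = 46.24^(1/2) = 6.8000
SEM = 6.8000 × √(1 − 0.7400) = 6.8000 × √0.2600 ≃ 6.8000 × 0.5099 ≃ 3.4673
Margin = 2.576 × 3.4673 ≃ 8.9319
Lower bound: 36 − 8.9319 = 27.0681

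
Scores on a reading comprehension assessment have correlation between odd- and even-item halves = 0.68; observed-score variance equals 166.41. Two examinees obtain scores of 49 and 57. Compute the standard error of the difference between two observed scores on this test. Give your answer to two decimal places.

SD = √166.41 ≈ 12.90000
r_full = 2·0.68 / (1 + 0.68) ≈ 0.80952
SEM = 12.90000 × √(1 − 0.80952) = 12.90000 × √0.19048 ≈ 12.90000 × 0.43644 ≈ 5.63002
SE_diff = SEM × √2 ≈ 5.63002 × 1.41421 ≈ 7.96205

7.96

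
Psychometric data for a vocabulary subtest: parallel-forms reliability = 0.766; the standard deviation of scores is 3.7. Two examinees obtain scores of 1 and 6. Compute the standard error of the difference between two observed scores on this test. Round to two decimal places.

SEM = 3.70000 · √(1 − 0.76600) = 3.70000 · √0.23400 ≈ 3.70000 · 0.48374 ≈ 1.78982
SE_diff = √2 · SEM ≈ 2.53119

2.53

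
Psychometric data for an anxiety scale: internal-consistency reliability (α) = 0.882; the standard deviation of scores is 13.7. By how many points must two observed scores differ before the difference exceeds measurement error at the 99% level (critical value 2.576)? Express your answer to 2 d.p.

SEM = 13.700·√(1 − 0.882) ≈ 4.706
Standard error of the difference = 4.706·√2 ≈ 6.655
Minimum reliable difference = 2.576 · SE_diff ≈ 2.576 · 6.655 ≈ 17.144

17.14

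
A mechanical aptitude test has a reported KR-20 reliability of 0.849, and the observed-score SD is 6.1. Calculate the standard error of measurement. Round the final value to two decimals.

SEM = 6.1000×√(1 − 0.8490) ≈ 2.3704

2.37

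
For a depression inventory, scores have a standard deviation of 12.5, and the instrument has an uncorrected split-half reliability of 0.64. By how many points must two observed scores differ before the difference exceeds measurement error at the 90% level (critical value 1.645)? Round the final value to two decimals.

13.62

Spearman-Brown: r = 2(0.64) / (1 + 0.64) = 1.280 / 1.640 ≈ 0.780
SEM = 12.500 * √(1 − 0.780) = 12.500 * √0.220 ≈ 12.500 * 0.469 ≈ 5.857
SE_diff = √2 * SEM ≈ 8.282
Smallest detectable difference = 1.645*8.282 ≈ 13.624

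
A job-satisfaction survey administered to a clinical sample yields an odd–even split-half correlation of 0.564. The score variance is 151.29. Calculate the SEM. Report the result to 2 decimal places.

6.49

SD = √151.29 ≃ 12.30000
Full-length reliability (Spearman-Brown) = 2(0.564)/(1+0.564) ≃ 0.72123
SEM = 12.30000*√(1 − 0.72123) ≃ 6.49426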